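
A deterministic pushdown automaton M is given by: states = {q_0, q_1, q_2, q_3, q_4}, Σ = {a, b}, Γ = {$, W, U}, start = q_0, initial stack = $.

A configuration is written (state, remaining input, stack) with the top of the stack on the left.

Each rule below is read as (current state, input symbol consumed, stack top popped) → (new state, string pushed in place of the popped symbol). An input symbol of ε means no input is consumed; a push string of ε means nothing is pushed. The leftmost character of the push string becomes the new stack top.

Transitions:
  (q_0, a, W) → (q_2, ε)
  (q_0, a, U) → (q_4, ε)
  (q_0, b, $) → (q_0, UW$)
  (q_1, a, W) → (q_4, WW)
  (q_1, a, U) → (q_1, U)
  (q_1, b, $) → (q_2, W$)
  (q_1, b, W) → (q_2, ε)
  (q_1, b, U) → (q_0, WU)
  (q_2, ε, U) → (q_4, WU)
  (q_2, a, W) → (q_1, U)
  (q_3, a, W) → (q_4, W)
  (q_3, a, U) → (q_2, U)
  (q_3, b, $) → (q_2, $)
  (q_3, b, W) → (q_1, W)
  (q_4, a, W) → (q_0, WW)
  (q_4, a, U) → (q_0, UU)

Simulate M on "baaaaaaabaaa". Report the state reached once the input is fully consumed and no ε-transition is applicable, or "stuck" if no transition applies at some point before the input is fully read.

q_2

(q_0, baaaaaaabaaa, $)
  read b, top $: go to q_0, push UW$ → (q_0, aaaaaaabaaa, UW$)
  read a, top U: go to q_4, push ε → (q_4, aaaaaabaaa, W$)
  read a, top W: go to q_0, push WW → (q_0, aaaaabaaa, WW$)
  read a, top W: go to q_2, push ε → (q_2, aaaabaaa, W$)
  read a, top W: go to q_1, push U → (q_1, aaabaaa, U$)
  read a, top U: go to q_1, push U → (q_1, aabaaa, U$)
  read a, top U: go to q_1, push U → (q_1, abaaa, U$)
  read a, top U: go to q_1, push U → (q_1, baaa, U$)
  read b, top U: go to q_0, push WU → (q_0, aaa, WU$)
  read a, top W: go to q_2, push ε → (q_2, aa, U$)
  ε-move, top U: go to q_4, push WU → (q_4, aa, WU$)
  read a, top W: go to q_0, push WW → (q_0, a, WWU$)
  read a, top W: go to q_2, push ε → (q_2, ε, WU$)
All input consumed; M is in state q_2.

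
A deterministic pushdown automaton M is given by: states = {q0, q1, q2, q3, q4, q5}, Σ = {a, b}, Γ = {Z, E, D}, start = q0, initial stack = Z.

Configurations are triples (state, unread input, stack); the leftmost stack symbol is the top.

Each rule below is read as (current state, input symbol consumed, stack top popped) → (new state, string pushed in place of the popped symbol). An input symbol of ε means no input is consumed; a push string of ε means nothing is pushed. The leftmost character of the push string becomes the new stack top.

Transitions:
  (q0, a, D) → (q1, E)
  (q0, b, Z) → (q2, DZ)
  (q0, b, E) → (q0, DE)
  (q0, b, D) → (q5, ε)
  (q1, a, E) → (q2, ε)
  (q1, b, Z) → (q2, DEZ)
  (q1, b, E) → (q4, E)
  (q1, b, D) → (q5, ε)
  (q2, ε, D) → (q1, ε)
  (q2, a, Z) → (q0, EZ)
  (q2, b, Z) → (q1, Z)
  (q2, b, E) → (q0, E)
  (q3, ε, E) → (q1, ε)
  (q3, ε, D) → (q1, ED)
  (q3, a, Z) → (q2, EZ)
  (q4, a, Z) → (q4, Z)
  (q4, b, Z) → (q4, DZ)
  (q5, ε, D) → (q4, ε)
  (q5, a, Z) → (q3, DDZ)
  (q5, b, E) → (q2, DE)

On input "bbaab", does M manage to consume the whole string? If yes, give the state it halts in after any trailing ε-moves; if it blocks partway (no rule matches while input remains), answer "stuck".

q0

(q0, bbaab, Z)
  read b, top Z: go to q2, push DZ → (q2, baab, DZ)
  ε-move, top D: go to q1, push ε → (q1, baab, Z)
  read b, top Z: go to q2, push DEZ → (q2, aab, DEZ)
  ε-move, top D: go to q1, push ε → (q1, aab, EZ)
  read a, top E: go to q2, push ε → (q2, ab, Z)
  read a, top Z: go to q0, push EZ → (q0, b, EZ)
  read b, top E: go to q0, push DE → (q0, ε, DEZ)
All input consumed; M is in state q0.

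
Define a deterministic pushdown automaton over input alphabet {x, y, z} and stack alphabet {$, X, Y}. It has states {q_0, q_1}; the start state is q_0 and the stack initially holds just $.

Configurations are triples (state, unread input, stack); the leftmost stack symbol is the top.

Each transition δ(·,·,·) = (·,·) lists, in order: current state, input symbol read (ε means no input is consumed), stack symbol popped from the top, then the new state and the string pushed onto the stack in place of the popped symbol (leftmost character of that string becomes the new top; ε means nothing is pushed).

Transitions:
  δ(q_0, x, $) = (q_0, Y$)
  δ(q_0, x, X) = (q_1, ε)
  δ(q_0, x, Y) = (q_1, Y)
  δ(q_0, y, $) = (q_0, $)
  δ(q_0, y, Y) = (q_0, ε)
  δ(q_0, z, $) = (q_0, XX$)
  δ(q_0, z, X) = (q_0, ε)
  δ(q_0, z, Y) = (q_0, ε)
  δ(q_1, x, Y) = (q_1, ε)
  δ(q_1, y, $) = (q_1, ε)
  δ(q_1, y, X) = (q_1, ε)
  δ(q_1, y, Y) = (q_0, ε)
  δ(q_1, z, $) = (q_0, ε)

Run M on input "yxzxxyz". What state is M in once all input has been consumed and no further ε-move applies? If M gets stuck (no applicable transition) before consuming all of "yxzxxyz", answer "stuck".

q_0

(q_0, yxzxxyz, $)
  read y, top $: go to q_0, push $ → (q_0, xzxxyz, $)
  read x, top $: go to q_0, push Y$ → (q_0, zxxyz, Y$)
  read z, top Y: go to q_0, push ε → (q_0, xxyz, $)
  read x, top $: go to q_0, push Y$ → (q_0, xyz, Y$)
  read x, top Y: go to q_1, push Y → (q_1, yz, Y$)
  read y, top Y: go to q_0, push ε → (q_0, z, $)
  read z, top $: go to q_0, push XX$ → (q_0, ε, XX$)
All input consumed; M is in state q_0.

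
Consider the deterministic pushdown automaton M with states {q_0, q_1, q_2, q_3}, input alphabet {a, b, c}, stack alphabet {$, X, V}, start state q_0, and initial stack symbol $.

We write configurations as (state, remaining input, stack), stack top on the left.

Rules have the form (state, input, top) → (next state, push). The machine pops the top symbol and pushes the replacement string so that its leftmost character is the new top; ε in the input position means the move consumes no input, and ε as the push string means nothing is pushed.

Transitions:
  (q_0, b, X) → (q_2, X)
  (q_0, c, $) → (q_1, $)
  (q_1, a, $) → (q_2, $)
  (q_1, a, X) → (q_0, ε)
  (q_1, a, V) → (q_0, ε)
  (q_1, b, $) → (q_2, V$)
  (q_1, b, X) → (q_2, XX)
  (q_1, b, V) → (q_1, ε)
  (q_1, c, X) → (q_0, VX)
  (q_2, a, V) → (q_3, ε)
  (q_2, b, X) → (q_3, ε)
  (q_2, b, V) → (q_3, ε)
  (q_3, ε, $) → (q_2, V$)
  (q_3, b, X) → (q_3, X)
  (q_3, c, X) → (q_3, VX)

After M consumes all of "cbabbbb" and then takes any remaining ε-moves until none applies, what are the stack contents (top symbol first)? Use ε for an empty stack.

V$

(q_0, cbabbbb, $)
  read c, top $: go to q_1, push $ → (q_1, babbbb, $)
  read b, top $: go to q_2, push V$ → (q_2, abbbb, V$)
  read a, top V: go to q_3, push ε → (q_3, bbbb, $)
  ε-move, top $: go to q_2, push V$ → (q_2, bbbb, V$)
  read b, top V: go to q_3, push ε → (q_3, bbb, $)
  ε-move, top $: go to q_2, push V$ → (q_2, bbb, V$)
  read b, top V: go to q_3, push ε → (q_3, bb, $)
  ε-move, top $: go to q_2, push V$ → (q_2, bb, V$)
  read b, top V: go to q_3, push ε → (q_3, b, $)
  ε-move, top $: go to q_2, push V$ → (q_2, b, V$)
  read b, top V: go to q_3, push ε → (q_3, ε, $)
  ε-move, top $: go to q_2, push V$ → (q_2, ε, V$)
All input consumed in state q_2 with stack V$.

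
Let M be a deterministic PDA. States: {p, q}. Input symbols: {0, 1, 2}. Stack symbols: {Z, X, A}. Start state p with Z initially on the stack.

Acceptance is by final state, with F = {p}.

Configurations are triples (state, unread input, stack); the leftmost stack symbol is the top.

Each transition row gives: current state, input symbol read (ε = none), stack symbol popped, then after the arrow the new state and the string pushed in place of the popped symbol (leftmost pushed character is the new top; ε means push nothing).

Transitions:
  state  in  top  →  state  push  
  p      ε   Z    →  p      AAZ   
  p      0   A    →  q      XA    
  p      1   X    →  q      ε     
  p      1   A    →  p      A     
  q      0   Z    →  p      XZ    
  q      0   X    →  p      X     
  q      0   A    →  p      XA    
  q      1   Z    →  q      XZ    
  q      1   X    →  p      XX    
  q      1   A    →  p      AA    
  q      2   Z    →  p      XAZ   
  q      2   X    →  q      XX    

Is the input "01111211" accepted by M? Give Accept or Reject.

Reject

(p, 01111211, Z)
  ε-move, top Z: go to p, push AAZ → (p, 01111211, AAZ)
  read 0, top A: go to q, push XA → (q, 1111211, XAAZ)
  read 1, top X: go to p, push XX → (p, 111211, XXAAZ)
  read 1, top X: go to q, push ε → (q, 11211, XAAZ)
  read 1, top X: go to p, push XX → (p, 1211, XXAAZ)
  read 1, top X: go to q, push ε → (q, 211, XAAZ)
  read 2, top X: go to q, push XX → (q, 11, XXAAZ)
  read 1, top X: go to p, push XX → (p, 1, XXXAAZ)
  read 1, top X: go to q, push ε → (q, ε, XXAAZ)
All input consumed; state q ∉ F and no further ε-move applies.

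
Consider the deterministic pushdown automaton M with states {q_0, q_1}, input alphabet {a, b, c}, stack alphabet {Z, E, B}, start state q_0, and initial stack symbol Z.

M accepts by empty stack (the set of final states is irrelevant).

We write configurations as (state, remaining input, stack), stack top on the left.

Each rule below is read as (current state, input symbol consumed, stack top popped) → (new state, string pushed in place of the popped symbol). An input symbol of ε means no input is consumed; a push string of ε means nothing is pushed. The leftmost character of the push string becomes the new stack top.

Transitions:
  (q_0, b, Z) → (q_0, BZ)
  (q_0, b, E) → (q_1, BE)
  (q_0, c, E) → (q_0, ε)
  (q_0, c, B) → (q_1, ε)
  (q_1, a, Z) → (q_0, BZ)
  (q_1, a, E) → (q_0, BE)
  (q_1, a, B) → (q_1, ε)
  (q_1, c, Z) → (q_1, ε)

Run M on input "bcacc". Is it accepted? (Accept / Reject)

Accept

(q_0, bcacc, Z) ⊢ (q_0, cacc, BZ) ⊢ (q_1, acc, Z) ⊢ (q_0, cc, BZ) ⊢ (q_1, c, Z) ⊢ (q_1, ε, ε)
All input consumed and the stack is empty.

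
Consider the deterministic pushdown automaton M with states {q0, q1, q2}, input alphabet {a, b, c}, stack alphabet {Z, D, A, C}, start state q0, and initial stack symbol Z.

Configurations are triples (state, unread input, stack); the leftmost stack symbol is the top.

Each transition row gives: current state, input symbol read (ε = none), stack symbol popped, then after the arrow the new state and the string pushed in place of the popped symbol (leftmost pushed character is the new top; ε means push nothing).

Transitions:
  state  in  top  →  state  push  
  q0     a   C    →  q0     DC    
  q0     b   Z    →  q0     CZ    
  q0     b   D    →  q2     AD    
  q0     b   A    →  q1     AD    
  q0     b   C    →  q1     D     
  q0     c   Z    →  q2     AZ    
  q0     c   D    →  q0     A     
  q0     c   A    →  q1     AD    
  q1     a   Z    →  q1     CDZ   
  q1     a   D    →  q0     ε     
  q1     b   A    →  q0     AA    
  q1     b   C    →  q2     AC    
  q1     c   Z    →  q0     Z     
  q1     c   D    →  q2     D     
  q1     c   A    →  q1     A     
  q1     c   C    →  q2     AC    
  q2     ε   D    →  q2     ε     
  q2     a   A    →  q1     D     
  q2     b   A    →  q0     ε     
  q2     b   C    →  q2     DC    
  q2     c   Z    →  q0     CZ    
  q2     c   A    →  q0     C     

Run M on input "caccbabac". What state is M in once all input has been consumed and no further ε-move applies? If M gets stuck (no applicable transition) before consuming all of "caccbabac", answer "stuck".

(q0, caccbabac, Z)
  read c, top Z: go to q2, push AZ → (q2, accbabac, AZ)
  read a, top A: go to q1, push D → (q1, ccbabac, DZ)
  read c, top D: go to q2, push D → (q2, cbabac, DZ)
  ε-move, top D: go to q2, push ε → (q2, cbabac, Z)
  read c, top Z: go to q0, push CZ → (q0, babac, CZ)
  read b, top C: go to q1, push D → (q1, abac, DZ)
  read a, top D: go to q0, push ε → (q0, bac, Z)
  read b, top Z: go to q0, push CZ → (q0, ac, CZ)
  read a, top C: go to q0, push DC → (q0, c, DCZ)
  read c, top D: go to q0, push A → (q0, ε, ACZ)
All input consumed; M is in state q0.

q0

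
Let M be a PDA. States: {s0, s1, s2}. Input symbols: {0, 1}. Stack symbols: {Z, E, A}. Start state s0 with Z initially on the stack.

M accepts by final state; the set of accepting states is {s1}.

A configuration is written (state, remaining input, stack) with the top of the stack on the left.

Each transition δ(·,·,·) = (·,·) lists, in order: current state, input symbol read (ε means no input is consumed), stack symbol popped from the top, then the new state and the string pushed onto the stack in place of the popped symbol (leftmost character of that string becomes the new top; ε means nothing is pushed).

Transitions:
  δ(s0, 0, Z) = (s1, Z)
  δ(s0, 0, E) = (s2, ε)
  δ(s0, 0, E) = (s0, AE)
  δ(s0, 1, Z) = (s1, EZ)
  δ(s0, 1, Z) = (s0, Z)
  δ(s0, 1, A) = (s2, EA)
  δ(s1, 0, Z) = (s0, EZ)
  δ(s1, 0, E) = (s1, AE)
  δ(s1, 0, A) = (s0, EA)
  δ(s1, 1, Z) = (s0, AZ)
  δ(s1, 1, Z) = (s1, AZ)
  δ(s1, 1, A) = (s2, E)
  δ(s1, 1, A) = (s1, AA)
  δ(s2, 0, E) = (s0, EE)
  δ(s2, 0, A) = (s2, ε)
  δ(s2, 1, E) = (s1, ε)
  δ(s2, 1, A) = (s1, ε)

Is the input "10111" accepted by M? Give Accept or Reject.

One accepting computation: (s0, 10111, Z) ⊢ (s1, 0111, EZ) ⊢ (s1, 111, AEZ) ⊢ (s1, 11, AAEZ) ⊢ (s2, 1, EAEZ) ⊢ (s1, ε, AEZ)
All input consumed and state s1 ∈ F.

Accept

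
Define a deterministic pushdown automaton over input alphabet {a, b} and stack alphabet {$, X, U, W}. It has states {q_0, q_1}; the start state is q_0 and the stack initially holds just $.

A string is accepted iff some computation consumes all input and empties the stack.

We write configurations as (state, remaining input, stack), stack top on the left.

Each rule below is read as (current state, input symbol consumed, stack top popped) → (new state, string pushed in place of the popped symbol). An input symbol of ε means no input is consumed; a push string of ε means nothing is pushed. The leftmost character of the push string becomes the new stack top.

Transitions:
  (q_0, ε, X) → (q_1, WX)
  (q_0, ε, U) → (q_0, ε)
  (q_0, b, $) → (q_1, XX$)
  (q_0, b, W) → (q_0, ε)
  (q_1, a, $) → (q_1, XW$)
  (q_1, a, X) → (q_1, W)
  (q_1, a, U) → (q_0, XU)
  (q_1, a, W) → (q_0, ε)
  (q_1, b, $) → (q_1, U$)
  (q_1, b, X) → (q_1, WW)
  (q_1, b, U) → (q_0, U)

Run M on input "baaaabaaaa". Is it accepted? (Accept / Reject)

Reject

(q_0, baaaabaaaa, $)
  read b, top $: go to q_1, push XX$ → (q_1, aaaabaaaa, XX$)
  read a, top X: go to q_1, push W → (q_1, aaabaaaa, WX$)
  read a, top W: go to q_0, push ε → (q_0, aabaaaa, X$)
  ε-move, top X: go to q_1, push WX → (q_1, aabaaaa, WX$)
  read a, top W: go to q_0, push ε → (q_0, abaaaa, X$)
  ε-move, top X: go to q_1, push WX → (q_1, abaaaa, WX$)
  read a, top W: go to q_0, push ε → (q_0, baaaa, X$)
  ε-move, top X: go to q_1, push WX → (q_1, baaaa, WX$)
No transition applies at (q_1, baaaa, WX$); input not fully consumed.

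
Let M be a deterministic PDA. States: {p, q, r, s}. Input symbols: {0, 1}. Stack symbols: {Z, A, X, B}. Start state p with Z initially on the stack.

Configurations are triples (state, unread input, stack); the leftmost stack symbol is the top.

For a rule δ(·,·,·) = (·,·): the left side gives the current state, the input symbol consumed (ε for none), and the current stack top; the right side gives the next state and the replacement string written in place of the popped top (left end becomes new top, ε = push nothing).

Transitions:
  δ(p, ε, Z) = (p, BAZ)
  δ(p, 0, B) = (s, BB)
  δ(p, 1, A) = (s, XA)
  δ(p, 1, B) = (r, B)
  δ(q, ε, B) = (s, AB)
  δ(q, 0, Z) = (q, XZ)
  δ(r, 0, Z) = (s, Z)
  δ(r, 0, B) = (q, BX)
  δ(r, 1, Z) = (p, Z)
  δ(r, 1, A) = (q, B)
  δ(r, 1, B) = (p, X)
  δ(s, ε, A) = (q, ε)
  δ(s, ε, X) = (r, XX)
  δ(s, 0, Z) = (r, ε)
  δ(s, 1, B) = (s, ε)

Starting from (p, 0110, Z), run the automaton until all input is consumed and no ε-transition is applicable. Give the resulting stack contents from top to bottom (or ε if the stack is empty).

(p, 0110, Z)
  ε-move, top Z: go to p, push BAZ → (p, 0110, BAZ)
  read 0, top B: go to s, push BB → (s, 110, BBAZ)
  read 1, top B: go to s, push ε → (s, 10, BAZ)
  read 1, top B: go to s, push ε → (s, 0, AZ)
  ε-move, top A: go to q, push ε → (q, 0, Z)
  read 0, top Z: go to q, push XZ → (q, ε, XZ)
All input consumed in state q with stack XZ.

XZ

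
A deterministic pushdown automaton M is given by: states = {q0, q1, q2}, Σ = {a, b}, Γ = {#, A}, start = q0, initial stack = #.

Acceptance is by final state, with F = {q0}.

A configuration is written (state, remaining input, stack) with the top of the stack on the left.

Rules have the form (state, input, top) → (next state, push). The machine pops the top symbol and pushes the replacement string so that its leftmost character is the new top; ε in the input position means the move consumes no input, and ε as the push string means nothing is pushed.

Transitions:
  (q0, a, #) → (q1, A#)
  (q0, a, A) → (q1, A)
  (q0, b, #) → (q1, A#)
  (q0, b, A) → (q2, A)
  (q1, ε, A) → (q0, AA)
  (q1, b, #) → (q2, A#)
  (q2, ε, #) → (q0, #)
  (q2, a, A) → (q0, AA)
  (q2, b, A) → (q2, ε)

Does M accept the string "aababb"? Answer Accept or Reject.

Reject

(q0, aababb, #)
  read a, top #: go to q1, push A# → (q1, ababb, A#)
  ε-move, top A: go to q0, push AA → (q0, ababb, AA#)
  read a, top A: go to q1, push A → (q1, babb, AA#)
  ε-move, top A: go to q0, push AA → (q0, babb, AAA#)
  read b, top A: go to q2, push A → (q2, abb, AAA#)
  read a, top A: go to q0, push AA → (q0, bb, AAAA#)
  read b, top A: go to q2, push A → (q2, b, AAAA#)
  read b, top A: go to q2, push ε → (q2, ε, AAA#)
All input consumed; state q2 ∉ F and no further ε-move applies.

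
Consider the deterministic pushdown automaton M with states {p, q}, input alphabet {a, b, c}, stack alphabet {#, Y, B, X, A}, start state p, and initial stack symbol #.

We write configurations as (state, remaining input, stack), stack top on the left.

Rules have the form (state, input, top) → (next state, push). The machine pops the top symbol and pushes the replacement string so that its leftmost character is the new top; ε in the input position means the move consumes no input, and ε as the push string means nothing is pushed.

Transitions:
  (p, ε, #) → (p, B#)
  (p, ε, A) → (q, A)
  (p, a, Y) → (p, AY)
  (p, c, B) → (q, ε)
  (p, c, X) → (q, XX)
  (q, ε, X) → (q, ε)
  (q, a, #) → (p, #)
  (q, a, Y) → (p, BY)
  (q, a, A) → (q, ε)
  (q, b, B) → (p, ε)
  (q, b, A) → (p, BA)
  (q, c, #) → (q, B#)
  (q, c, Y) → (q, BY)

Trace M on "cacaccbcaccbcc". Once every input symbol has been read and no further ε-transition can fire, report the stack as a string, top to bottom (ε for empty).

(p, cacaccbcaccbcc, #)
  ε-move, top #: go to p, push B# → (p, cacaccbcaccbcc, B#)
  read c, top B: go to q, push ε → (q, acaccbcaccbcc, #)
  read a, top #: go to p, push # → (p, caccbcaccbcc, #)
  ε-move, top #: go to p, push B# → (p, caccbcaccbcc, B#)
  read c, top B: go to q, push ε → (q, accbcaccbcc, #)
  read a, top #: go to p, push # → (p, ccbcaccbcc, #)
  ε-move, top #: go to p, push B# → (p, ccbcaccbcc, B#)
  read c, top B: go to q, push ε → (q, cbcaccbcc, #)
  read c, top #: go to q, push B# → (q, bcaccbcc, B#)
  read b, top B: go to p, push ε → (p, caccbcc, #)
  ε-move, top #: go to p, push B# → (p, caccbcc, B#)
  read c, top B: go to q, push ε → (q, accbcc, #)
  read a, top #: go to p, push # → (p, ccbcc, #)
  ε-move, top #: go to p, push B# → (p, ccbcc, B#)
  read c, top B: go to q, push ε → (q, cbcc, #)
  read c, top #: go to q, push B# → (q, bcc, B#)
  read b, top B: go to p, push ε → (p, cc, #)
  ε-move, top #: go to p, push B# → (p, cc, B#)
  read c, top B: go to q, push ε → (q, c, #)
  read c, top #: go to q, push B# → (q, ε, B#)
All input consumed in state q with stack B#.

B#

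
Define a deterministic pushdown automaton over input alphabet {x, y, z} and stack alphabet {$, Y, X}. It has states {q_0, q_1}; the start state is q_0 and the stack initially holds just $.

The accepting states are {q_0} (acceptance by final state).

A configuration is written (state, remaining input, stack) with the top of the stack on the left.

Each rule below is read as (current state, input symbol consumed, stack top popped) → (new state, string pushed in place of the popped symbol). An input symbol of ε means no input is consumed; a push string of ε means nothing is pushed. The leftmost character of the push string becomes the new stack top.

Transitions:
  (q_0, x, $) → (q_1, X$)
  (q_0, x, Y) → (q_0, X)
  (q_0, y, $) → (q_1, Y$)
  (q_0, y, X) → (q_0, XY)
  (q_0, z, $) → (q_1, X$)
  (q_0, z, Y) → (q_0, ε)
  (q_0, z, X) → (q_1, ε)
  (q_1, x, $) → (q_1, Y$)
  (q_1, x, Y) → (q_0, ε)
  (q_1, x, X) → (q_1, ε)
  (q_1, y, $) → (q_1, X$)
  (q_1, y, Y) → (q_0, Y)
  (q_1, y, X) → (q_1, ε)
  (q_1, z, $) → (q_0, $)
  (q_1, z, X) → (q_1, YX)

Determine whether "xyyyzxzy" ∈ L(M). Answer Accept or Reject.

(q_0, xyyyzxzy, $)
  read x, top $: go to q_1, push X$ → (q_1, yyyzxzy, X$)
  read y, top X: go to q_1, push ε → (q_1, yyzxzy, $)
  read y, top $: go to q_1, push X$ → (q_1, yzxzy, X$)
  read y, top X: go to q_1, push ε → (q_1, zxzy, $)
  read z, top $: go to q_0, push $ → (q_0, xzy, $)
  read x, top $: go to q_1, push X$ → (q_1, zy, X$)
  read z, top X: go to q_1, push YX → (q_1, y, YX$)
  read y, top Y: go to q_0, push Y → (q_0, ε, YX$)
All input consumed; state q_0 ∈ F.

Accept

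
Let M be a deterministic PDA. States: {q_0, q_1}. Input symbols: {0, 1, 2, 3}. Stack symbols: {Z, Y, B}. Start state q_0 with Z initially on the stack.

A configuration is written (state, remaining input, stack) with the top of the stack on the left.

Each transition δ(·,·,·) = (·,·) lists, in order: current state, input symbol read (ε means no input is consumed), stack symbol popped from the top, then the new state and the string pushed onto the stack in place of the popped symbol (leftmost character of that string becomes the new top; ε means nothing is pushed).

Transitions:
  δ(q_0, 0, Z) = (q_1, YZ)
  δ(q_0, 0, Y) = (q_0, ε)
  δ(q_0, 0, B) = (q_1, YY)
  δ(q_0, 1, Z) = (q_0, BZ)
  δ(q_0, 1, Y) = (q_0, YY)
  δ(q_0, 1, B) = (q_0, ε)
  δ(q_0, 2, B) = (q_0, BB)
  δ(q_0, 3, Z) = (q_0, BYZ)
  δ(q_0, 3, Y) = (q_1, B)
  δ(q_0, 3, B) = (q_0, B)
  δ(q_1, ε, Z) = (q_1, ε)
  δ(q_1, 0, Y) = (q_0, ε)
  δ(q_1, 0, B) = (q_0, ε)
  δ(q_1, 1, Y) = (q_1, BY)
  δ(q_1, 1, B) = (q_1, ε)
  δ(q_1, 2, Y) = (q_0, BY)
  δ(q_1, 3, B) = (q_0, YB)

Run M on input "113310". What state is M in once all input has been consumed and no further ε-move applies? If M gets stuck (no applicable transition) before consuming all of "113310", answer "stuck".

q_0

(q_0, 113310, Z)
  read 1, top Z: go to q_0, push BZ → (q_0, 13310, BZ)
  read 1, top B: go to q_0, push ε → (q_0, 3310, Z)
  read 3, top Z: go to q_0, push BYZ → (q_0, 310, BYZ)
  read 3, top B: go to q_0, push B → (q_0, 10, BYZ)
  read 1, top B: go to q_0, push ε → (q_0, 0, YZ)
  read 0, top Y: go to q_0, push ε → (q_0, ε, Z)
All input consumed; M is in state q_0.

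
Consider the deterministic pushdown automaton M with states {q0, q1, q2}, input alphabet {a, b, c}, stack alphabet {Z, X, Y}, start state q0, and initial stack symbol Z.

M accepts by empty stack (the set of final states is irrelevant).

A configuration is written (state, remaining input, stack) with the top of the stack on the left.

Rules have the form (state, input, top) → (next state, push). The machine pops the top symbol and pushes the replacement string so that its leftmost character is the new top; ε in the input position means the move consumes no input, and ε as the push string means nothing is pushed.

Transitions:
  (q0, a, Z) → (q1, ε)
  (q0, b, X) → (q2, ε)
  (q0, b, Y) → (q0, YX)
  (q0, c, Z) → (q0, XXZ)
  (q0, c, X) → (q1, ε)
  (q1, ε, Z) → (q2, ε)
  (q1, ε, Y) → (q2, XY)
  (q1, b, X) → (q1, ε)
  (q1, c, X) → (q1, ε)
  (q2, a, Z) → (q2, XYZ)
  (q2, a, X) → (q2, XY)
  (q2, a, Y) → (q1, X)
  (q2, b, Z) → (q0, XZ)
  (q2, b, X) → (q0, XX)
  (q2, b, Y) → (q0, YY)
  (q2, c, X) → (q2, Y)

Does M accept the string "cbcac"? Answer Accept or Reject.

Accept

(q0, cbcac, Z)
  read c, top Z: go to q0, push XXZ → (q0, bcac, XXZ)
  read b, top X: go to q2, push ε → (q2, cac, XZ)
  read c, top X: go to q2, push Y → (q2, ac, YZ)
  read a, top Y: go to q1, push X → (q1, c, XZ)
  read c, top X: go to q1, push ε → (q1, ε, Z)
  ε-move, top Z: go to q2, push ε → (q2, ε, ε)
All input consumed and the stack is empty.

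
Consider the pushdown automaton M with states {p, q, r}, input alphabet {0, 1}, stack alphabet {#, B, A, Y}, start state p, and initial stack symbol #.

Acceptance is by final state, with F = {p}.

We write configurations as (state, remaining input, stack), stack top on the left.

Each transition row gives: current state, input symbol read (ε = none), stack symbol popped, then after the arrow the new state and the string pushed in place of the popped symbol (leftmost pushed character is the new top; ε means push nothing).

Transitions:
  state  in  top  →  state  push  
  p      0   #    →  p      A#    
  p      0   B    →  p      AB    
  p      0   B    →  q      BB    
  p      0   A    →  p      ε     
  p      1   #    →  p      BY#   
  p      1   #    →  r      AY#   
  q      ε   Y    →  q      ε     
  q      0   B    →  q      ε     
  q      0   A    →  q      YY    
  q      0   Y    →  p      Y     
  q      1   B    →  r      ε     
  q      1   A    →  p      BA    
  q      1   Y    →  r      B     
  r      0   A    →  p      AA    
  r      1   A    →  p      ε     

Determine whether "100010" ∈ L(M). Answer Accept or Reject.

Reject

No computation consumes all input and reaches a final state.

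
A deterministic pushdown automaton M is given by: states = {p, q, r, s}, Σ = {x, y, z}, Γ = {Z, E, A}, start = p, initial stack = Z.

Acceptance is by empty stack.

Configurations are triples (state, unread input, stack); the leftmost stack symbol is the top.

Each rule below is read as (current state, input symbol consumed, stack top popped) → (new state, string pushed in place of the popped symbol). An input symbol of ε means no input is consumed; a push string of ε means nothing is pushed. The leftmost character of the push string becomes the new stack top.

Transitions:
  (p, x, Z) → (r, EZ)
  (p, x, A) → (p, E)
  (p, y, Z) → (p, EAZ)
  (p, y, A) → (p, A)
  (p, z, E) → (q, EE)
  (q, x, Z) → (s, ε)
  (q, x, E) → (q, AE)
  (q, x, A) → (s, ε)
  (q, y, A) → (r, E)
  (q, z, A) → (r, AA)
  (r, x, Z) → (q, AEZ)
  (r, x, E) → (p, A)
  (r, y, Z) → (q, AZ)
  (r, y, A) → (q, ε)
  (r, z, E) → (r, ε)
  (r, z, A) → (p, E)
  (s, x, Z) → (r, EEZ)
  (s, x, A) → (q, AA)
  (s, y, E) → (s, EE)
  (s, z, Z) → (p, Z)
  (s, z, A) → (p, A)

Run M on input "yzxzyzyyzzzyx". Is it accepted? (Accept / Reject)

Accept

(p, yzxzyzyyzzzyx, Z)
  read y, top Z: go to p, push EAZ → (p, zxzyzyyzzzyx, EAZ)
  read z, top E: go to q, push EE → (q, xzyzyyzzzyx, EEAZ)
  read x, top E: go to q, push AE → (q, zyzyyzzzyx, AEEAZ)
  read z, top A: go to r, push AA → (r, yzyyzzzyx, AAEEAZ)
  read y, top A: go to q, push ε → (q, zyyzzzyx, AEEAZ)
  read z, top A: go to r, push AA → (r, yyzzzyx, AAEEAZ)
  read y, top A: go to q, push ε → (q, yzzzyx, AEEAZ)
  read y, top A: go to r, push E → (r, zzzyx, EEEAZ)
  read z, top E: go to r, push ε → (r, zzyx, EEAZ)
  read z, top E: go to r, push ε → (r, zyx, EAZ)
  read z, top E: go to r, push ε → (r, yx, AZ)
  read y, top A: go to q, push ε → (q, x, Z)
  read x, top Z: go to s, push ε → (s, ε, ε)
All input consumed and the stack is empty.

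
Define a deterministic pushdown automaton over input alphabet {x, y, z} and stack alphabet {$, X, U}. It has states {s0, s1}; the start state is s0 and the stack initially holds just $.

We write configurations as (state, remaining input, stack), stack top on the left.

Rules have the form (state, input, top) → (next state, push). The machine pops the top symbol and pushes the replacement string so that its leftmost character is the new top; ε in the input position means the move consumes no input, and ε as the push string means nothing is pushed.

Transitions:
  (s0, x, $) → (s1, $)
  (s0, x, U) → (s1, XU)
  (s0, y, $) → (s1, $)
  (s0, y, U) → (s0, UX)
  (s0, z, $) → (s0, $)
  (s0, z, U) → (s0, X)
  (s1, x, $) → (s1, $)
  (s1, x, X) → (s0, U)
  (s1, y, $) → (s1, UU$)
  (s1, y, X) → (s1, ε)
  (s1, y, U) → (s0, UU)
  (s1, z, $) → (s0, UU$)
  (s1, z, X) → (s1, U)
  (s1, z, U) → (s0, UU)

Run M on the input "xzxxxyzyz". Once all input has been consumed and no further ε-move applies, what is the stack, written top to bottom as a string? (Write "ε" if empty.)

(s0, xzxxxyzyz, $)
  read x, top $: go to s1, push $ → (s1, zxxxyzyz, $)
  read z, top $: go to s0, push UU$ → (s0, xxxyzyz, UU$)
  read x, top U: go to s1, push XU → (s1, xxyzyz, XUU$)
  read x, top X: go to s0, push U → (s0, xyzyz, UUU$)
  read x, top U: go to s1, push XU → (s1, yzyz, XUUU$)
  read y, top X: go to s1, push ε → (s1, zyz, UUU$)
  read z, top U: go to s0, push UU → (s0, yz, UUUU$)
  read y, top U: go to s0, push UX → (s0, z, UXUUU$)
  read z, top U: go to s0, push X → (s0, ε, XXUUU$)
All input consumed in state s0 with stack XXUUU$.

XXUUU$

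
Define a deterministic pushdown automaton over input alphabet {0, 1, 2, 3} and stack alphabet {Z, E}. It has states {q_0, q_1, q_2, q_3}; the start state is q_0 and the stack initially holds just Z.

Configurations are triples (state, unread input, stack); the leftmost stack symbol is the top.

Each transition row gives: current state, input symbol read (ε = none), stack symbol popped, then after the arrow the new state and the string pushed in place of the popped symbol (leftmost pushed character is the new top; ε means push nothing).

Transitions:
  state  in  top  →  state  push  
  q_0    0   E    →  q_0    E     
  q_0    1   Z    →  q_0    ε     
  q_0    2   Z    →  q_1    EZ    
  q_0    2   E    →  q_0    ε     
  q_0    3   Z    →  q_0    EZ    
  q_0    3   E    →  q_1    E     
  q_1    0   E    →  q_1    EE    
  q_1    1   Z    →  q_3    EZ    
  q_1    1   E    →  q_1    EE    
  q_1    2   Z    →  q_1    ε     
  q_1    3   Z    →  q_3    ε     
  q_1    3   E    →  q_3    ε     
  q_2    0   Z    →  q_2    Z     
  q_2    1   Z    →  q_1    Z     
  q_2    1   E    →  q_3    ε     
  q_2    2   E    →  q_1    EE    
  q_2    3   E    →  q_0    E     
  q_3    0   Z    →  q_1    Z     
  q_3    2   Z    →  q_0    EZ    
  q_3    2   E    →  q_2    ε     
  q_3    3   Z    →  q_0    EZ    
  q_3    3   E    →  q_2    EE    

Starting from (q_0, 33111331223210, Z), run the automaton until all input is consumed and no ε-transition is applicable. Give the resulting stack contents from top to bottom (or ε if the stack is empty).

(q_0, 33111331223210, Z)
  read 3, top Z: go to q_0, push EZ → (q_0, 3111331223210, EZ)
  read 3, top E: go to q_1, push E → (q_1, 111331223210, EZ)
  read 1, top E: go to q_1, push EE → (q_1, 11331223210, EEZ)
  read 1, top E: go to q_1, push EE → (q_1, 1331223210, EEEZ)
  read 1, top E: go to q_1, push EE → (q_1, 331223210, EEEEZ)
  read 3, top E: go to q_3, push ε → (q_3, 31223210, EEEZ)
  read 3, top E: go to q_2, push EE → (q_2, 1223210, EEEEZ)
  read 1, top E: go to q_3, push ε → (q_3, 223210, EEEZ)
  read 2, top E: go to q_2, push ε → (q_2, 23210, EEZ)
  read 2, top E: go to q_1, push EE → (q_1, 3210, EEEZ)
  read 3, top E: go to q_3, push ε → (q_3, 210, EEZ)
  read 2, top E: go to q_2, push ε → (q_2, 10, EZ)
  read 1, top E: go to q_3, push ε → (q_3, 0, Z)
  read 0, top Z: go to q_1, push Z → (q_1, ε, Z)
All input consumed in state q_1 with stack Z.

Z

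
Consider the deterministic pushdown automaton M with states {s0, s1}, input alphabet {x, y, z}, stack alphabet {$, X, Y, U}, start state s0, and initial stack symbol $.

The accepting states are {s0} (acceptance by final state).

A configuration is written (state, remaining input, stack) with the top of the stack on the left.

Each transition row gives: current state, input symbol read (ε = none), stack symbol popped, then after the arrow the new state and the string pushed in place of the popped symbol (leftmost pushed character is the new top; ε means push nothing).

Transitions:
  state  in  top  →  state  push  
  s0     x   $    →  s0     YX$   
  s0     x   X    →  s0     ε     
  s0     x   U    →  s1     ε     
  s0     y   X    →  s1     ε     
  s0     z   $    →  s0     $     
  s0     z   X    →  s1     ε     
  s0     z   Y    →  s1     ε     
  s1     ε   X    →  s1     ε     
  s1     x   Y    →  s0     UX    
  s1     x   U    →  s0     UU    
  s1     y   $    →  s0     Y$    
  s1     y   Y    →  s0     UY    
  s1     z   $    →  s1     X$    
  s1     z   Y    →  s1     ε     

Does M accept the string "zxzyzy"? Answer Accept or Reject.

(s0, zxzyzy, $)
  read z, top $: go to s0, push $ → (s0, xzyzy, $)
  read x, top $: go to s0, push YX$ → (s0, zyzy, YX$)
  read z, top Y: go to s1, push ε → (s1, yzy, X$)
  ε-move, top X: go to s1, push ε → (s1, yzy, $)
  read y, top $: go to s0, push Y$ → (s0, zy, Y$)
  read z, top Y: go to s1, push ε → (s1, y, $)
  read y, top $: go to s0, push Y$ → (s0, ε, Y$)
All input consumed; state s0 ∈ F.

Accept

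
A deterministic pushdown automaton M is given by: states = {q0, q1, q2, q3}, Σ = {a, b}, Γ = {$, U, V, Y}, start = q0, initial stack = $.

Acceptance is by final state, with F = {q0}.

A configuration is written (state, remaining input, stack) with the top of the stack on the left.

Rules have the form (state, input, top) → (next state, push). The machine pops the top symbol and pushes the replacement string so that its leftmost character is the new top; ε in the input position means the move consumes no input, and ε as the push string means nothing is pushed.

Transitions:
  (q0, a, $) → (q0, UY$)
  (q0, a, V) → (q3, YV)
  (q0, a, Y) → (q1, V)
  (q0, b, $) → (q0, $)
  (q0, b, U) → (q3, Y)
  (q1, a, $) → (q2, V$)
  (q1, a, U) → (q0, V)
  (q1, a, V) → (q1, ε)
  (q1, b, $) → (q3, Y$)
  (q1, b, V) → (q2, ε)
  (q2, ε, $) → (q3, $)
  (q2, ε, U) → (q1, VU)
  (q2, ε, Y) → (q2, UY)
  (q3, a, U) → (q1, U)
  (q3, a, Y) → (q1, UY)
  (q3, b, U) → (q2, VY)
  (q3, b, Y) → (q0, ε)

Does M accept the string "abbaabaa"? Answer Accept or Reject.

Accept

(q0, abbaabaa, $) ⊢ (q0, bbaabaa, UY$) ⊢ (q3, baabaa, YY$) ⊢ (q0, aabaa, Y$) ⊢ (q1, abaa, V$) ⊢ (q1, baa, $) ⊢ (q3, aa, Y$) ⊢ (q1, a, UY$) ⊢ (q0, ε, VY$)
All input consumed; state q0 ∈ F.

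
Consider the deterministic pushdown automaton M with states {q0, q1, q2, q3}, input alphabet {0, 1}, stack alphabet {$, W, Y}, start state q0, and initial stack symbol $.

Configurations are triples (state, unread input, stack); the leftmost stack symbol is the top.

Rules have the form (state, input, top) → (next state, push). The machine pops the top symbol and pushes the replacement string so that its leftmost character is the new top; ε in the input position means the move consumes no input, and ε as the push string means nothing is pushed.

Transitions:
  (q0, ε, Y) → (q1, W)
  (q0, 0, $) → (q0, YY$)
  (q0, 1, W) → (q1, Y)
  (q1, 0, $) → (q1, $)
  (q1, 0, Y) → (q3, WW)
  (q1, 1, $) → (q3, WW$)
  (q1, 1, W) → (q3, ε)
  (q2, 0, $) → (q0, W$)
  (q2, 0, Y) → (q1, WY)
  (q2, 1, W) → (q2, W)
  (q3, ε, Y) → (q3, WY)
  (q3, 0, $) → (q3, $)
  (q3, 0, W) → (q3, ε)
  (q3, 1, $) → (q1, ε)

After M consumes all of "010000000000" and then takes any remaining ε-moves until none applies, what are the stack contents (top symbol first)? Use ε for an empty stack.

WY$

(q0, 010000000000, $)
  read 0, top $: go to q0, push YY$ → (q0, 10000000000, YY$)
  ε-move, top Y: go to q1, push W → (q1, 10000000000, WY$)
  read 1, top W: go to q3, push ε → (q3, 0000000000, Y$)
  ε-move, top Y: go to q3, push WY → (q3, 0000000000, WY$)
  read 0, top W: go to q3, push ε → (q3, 000000000, Y$)
  ε-move, top Y: go to q3, push WY → (q3, 000000000, WY$)
  read 0, top W: go to q3, push ε → (q3, 00000000, Y$)
  ε-move, top Y: go to q3, push WY → (q3, 00000000, WY$)
  read 0, top W: go to q3, push ε → (q3, 0000000, Y$)
  ε-move, top Y: go to q3, push WY → (q3, 0000000, WY$)
  read 0, top W: go to q3, push ε → (q3, 000000, Y$)
  ε-move, top Y: go to q3, push WY → (q3, 000000, WY$)
  read 0, top W: go to q3, push ε → (q3, 00000, Y$)
  ε-move, top Y: go to q3, push WY → (q3, 00000, WY$)
  read 0, top W: go to q3, push ε → (q3, 0000, Y$)
  ε-move, top Y: go to q3, push WY → (q3, 0000, WY$)
  read 0, top W: go to q3, push ε → (q3, 000, Y$)
  ε-move, top Y: go to q3, push WY → (q3, 000, WY$)
  read 0, top W: go to q3, push ε → (q3, 00, Y$)
  ε-move, top Y: go to q3, push WY → (q3, 00, WY$)
  read 0, top W: go to q3, push ε → (q3, 0, Y$)
  ε-move, top Y: go to q3, push WY → (q3, 0, WY$)
  read 0, top W: go to q3, push ε → (q3, ε, Y$)
  ε-move, top Y: go to q3, push WY → (q3, ε, WY$)
All input consumed in state q3 with stack WY$.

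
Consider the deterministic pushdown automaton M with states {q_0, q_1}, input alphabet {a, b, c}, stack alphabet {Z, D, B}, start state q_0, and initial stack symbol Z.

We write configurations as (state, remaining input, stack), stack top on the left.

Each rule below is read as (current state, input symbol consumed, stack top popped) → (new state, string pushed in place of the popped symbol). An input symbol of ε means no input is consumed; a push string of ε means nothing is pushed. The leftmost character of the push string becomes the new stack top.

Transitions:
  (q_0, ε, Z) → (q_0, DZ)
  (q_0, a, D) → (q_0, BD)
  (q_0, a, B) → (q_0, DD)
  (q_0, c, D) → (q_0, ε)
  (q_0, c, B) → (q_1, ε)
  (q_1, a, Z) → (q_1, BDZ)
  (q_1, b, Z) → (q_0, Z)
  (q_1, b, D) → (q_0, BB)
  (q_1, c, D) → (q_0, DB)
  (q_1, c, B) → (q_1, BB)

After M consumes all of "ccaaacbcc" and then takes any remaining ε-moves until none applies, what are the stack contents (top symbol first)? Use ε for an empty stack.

BBDDZ

(q_0, ccaaacbcc, Z)
  ε-move, top Z: go to q_0, push DZ → (q_0, ccaaacbcc, DZ)
  read c, top D: go to q_0, push ε → (q_0, caaacbcc, Z)
  ε-move, top Z: go to q_0, push DZ → (q_0, caaacbcc, DZ)
  read c, top D: go to q_0, push ε → (q_0, aaacbcc, Z)
  ε-move, top Z: go to q_0, push DZ → (q_0, aaacbcc, DZ)
  read a, top D: go to q_0, push BD → (q_0, aacbcc, BDZ)
  read a, top B: go to q_0, push DD → (q_0, acbcc, DDDZ)
  read a, top D: go to q_0, push BD → (q_0, cbcc, BDDDZ)
  read c, top B: go to q_1, push ε → (q_1, bcc, DDDZ)
  read b, top D: go to q_0, push BB → (q_0, cc, BBDDZ)
  read c, top B: go to q_1, push ε → (q_1, c, BDDZ)
  read c, top B: go to q_1, push BB → (q_1, ε, BBDDZ)
All input consumed in state q_1 with stack BBDDZ.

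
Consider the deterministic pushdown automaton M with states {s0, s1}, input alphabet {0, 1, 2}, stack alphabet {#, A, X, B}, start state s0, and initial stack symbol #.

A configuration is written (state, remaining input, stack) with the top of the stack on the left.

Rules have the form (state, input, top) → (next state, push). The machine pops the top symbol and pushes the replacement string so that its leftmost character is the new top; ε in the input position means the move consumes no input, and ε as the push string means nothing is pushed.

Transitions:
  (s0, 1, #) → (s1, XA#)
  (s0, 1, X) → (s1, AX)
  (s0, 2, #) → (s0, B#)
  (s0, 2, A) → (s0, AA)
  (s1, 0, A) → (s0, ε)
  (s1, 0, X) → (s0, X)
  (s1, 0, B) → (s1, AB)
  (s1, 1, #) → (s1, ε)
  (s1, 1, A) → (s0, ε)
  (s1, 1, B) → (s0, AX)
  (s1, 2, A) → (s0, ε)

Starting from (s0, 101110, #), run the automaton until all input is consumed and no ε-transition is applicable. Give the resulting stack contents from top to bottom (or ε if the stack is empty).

(s0, 101110, #)
  read 1, top #: go to s1, push XA# → (s1, 01110, XA#)
  read 0, top X: go to s0, push X → (s0, 1110, XA#)
  read 1, top X: go to s1, push AX → (s1, 110, AXA#)
  read 1, top A: go to s0, push ε → (s0, 10, XA#)
  read 1, top X: go to s1, push AX → (s1, 0, AXA#)
  read 0, top A: go to s0, push ε → (s0, ε, XA#)
All input consumed in state s0 with stack XA#.

XA#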